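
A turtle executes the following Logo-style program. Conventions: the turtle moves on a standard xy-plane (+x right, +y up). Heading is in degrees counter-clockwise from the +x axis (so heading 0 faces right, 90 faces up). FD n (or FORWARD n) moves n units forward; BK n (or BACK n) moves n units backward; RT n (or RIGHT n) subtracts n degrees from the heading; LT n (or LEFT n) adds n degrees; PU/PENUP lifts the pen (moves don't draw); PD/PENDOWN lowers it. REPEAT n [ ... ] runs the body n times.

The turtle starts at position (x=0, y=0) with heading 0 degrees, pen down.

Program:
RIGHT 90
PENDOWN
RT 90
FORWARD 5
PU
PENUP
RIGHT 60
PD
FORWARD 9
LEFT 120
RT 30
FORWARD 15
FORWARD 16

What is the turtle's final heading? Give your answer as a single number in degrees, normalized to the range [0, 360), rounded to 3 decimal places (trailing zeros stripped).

Answer: 210

Derivation:
Executing turtle program step by step:
Start: pos=(0,0), heading=0, pen down
RT 90: heading 0 -> 270
PD: pen down
RT 90: heading 270 -> 180
FD 5: (0,0) -> (-5,0) [heading=180, draw]
PU: pen up
PU: pen up
RT 60: heading 180 -> 120
PD: pen down
FD 9: (-5,0) -> (-9.5,7.794) [heading=120, draw]
LT 120: heading 120 -> 240
RT 30: heading 240 -> 210
FD 15: (-9.5,7.794) -> (-22.49,0.294) [heading=210, draw]
FD 16: (-22.49,0.294) -> (-36.347,-7.706) [heading=210, draw]
Final: pos=(-36.347,-7.706), heading=210, 4 segment(s) drawn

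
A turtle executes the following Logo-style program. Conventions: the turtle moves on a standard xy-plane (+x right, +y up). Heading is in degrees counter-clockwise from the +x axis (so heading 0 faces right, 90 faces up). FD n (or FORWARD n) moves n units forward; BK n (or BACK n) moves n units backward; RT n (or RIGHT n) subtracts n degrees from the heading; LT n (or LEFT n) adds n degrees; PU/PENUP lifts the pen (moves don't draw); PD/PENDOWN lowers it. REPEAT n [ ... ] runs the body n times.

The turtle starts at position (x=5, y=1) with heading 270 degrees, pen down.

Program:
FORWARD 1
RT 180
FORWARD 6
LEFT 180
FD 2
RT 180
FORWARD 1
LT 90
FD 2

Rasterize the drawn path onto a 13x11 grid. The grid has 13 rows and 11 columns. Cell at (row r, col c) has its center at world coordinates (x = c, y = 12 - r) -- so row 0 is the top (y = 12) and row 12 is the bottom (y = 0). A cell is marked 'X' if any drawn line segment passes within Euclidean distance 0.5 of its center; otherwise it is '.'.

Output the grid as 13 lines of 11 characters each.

Answer: ...........
...........
...........
...........
...........
...........
.....X.....
...XXX.....
.....X.....
.....X.....
.....X.....
.....X.....
.....X.....

Derivation:
Segment 0: (5,1) -> (5,0)
Segment 1: (5,0) -> (5,6)
Segment 2: (5,6) -> (5,4)
Segment 3: (5,4) -> (5,5)
Segment 4: (5,5) -> (3,5)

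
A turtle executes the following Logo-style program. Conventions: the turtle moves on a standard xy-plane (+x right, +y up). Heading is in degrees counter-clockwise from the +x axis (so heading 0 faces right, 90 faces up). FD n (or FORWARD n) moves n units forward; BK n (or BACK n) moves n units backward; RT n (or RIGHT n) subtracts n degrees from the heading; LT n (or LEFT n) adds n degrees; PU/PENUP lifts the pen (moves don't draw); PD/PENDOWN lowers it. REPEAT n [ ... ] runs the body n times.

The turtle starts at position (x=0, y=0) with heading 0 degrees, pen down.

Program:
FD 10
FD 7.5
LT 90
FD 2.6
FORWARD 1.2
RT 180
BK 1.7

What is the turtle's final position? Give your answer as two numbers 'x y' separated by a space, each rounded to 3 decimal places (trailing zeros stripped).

Answer: 17.5 5.5

Derivation:
Executing turtle program step by step:
Start: pos=(0,0), heading=0, pen down
FD 10: (0,0) -> (10,0) [heading=0, draw]
FD 7.5: (10,0) -> (17.5,0) [heading=0, draw]
LT 90: heading 0 -> 90
FD 2.6: (17.5,0) -> (17.5,2.6) [heading=90, draw]
FD 1.2: (17.5,2.6) -> (17.5,3.8) [heading=90, draw]
RT 180: heading 90 -> 270
BK 1.7: (17.5,3.8) -> (17.5,5.5) [heading=270, draw]
Final: pos=(17.5,5.5), heading=270, 5 segment(s) drawn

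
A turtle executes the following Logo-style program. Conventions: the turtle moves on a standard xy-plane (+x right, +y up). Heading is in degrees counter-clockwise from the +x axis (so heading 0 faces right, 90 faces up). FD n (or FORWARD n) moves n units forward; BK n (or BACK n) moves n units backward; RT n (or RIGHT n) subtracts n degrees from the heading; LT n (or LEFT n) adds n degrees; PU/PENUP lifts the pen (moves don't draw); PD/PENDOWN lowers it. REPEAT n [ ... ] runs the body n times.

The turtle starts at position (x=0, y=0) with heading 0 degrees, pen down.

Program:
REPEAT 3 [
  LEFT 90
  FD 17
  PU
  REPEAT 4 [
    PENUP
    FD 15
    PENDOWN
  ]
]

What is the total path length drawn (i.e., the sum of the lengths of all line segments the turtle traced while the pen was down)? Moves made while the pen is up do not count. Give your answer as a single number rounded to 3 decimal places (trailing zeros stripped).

Executing turtle program step by step:
Start: pos=(0,0), heading=0, pen down
REPEAT 3 [
  -- iteration 1/3 --
  LT 90: heading 0 -> 90
  FD 17: (0,0) -> (0,17) [heading=90, draw]
  PU: pen up
  REPEAT 4 [
    -- iteration 1/4 --
    PU: pen up
    FD 15: (0,17) -> (0,32) [heading=90, move]
    PD: pen down
    -- iteration 2/4 --
    PU: pen up
    FD 15: (0,32) -> (0,47) [heading=90, move]
    PD: pen down
    -- iteration 3/4 --
    PU: pen up
    FD 15: (0,47) -> (0,62) [heading=90, move]
    PD: pen down
    -- iteration 4/4 --
    PU: pen up
    FD 15: (0,62) -> (0,77) [heading=90, move]
    PD: pen down
  ]
  -- iteration 2/3 --
  LT 90: heading 90 -> 180
  FD 17: (0,77) -> (-17,77) [heading=180, draw]
  PU: pen up
  REPEAT 4 [
    -- iteration 1/4 --
    PU: pen up
    FD 15: (-17,77) -> (-32,77) [heading=180, move]
    PD: pen down
    -- iteration 2/4 --
    PU: pen up
    FD 15: (-32,77) -> (-47,77) [heading=180, move]
    PD: pen down
    -- iteration 3/4 --
    PU: pen up
    FD 15: (-47,77) -> (-62,77) [heading=180, move]
    PD: pen down
    -- iteration 4/4 --
    PU: pen up
    FD 15: (-62,77) -> (-77,77) [heading=180, move]
    PD: pen down
  ]
  -- iteration 3/3 --
  LT 90: heading 180 -> 270
  FD 17: (-77,77) -> (-77,60) [heading=270, draw]
  PU: pen up
  REPEAT 4 [
    -- iteration 1/4 --
    PU: pen up
    FD 15: (-77,60) -> (-77,45) [heading=270, move]
    PD: pen down
    -- iteration 2/4 --
    PU: pen up
    FD 15: (-77,45) -> (-77,30) [heading=270, move]
    PD: pen down
    -- iteration 3/4 --
    PU: pen up
    FD 15: (-77,30) -> (-77,15) [heading=270, move]
    PD: pen down
    -- iteration 4/4 --
    PU: pen up
    FD 15: (-77,15) -> (-77,0) [heading=270, move]
    PD: pen down
  ]
]
Final: pos=(-77,0), heading=270, 3 segment(s) drawn

Segment lengths:
  seg 1: (0,0) -> (0,17), length = 17
  seg 2: (0,77) -> (-17,77), length = 17
  seg 3: (-77,77) -> (-77,60), length = 17
Total = 51

Answer: 51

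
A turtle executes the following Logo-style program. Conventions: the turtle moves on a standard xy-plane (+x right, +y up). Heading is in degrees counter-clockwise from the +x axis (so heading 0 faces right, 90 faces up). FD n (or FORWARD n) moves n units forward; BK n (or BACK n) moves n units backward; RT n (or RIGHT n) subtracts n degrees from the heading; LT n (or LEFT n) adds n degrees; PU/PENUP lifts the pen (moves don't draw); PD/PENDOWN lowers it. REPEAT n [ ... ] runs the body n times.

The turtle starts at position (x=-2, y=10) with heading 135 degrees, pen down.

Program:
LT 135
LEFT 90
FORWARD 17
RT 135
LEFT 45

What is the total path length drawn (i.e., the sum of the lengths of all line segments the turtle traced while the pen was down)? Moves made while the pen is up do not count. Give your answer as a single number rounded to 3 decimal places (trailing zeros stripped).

Answer: 17

Derivation:
Executing turtle program step by step:
Start: pos=(-2,10), heading=135, pen down
LT 135: heading 135 -> 270
LT 90: heading 270 -> 0
FD 17: (-2,10) -> (15,10) [heading=0, draw]
RT 135: heading 0 -> 225
LT 45: heading 225 -> 270
Final: pos=(15,10), heading=270, 1 segment(s) drawn

Segment lengths:
  seg 1: (-2,10) -> (15,10), length = 17
Total = 17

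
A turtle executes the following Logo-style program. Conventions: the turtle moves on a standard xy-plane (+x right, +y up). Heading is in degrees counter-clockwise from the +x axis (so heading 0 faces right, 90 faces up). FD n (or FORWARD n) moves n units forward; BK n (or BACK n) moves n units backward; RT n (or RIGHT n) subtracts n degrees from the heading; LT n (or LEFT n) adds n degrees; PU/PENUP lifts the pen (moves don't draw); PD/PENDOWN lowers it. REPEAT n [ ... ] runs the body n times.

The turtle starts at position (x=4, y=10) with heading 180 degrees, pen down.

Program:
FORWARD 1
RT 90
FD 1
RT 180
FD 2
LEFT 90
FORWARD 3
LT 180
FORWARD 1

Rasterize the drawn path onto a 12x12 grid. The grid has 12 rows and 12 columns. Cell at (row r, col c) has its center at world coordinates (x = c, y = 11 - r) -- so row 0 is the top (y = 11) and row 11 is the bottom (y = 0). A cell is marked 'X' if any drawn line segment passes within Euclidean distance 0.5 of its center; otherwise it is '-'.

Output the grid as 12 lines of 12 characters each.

Segment 0: (4,10) -> (3,10)
Segment 1: (3,10) -> (3,11)
Segment 2: (3,11) -> (3,9)
Segment 3: (3,9) -> (6,9)
Segment 4: (6,9) -> (5,9)

Answer: ---X--------
---XX-------
---XXXX-----
------------
------------
------------
------------
------------
------------
------------
------------
------------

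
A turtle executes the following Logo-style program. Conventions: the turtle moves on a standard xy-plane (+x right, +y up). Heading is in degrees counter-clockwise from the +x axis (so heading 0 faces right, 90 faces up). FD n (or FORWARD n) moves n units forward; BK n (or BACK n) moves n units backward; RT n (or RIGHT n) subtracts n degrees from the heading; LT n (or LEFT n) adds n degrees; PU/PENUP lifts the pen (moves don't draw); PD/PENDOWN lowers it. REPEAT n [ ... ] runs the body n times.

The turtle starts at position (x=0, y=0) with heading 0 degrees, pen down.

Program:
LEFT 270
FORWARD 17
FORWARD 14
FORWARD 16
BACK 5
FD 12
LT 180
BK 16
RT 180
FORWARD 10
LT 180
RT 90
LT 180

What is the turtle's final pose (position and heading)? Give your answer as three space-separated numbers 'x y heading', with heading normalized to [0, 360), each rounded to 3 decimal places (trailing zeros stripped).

Answer: 0 -80 180

Derivation:
Executing turtle program step by step:
Start: pos=(0,0), heading=0, pen down
LT 270: heading 0 -> 270
FD 17: (0,0) -> (0,-17) [heading=270, draw]
FD 14: (0,-17) -> (0,-31) [heading=270, draw]
FD 16: (0,-31) -> (0,-47) [heading=270, draw]
BK 5: (0,-47) -> (0,-42) [heading=270, draw]
FD 12: (0,-42) -> (0,-54) [heading=270, draw]
LT 180: heading 270 -> 90
BK 16: (0,-54) -> (0,-70) [heading=90, draw]
RT 180: heading 90 -> 270
FD 10: (0,-70) -> (0,-80) [heading=270, draw]
LT 180: heading 270 -> 90
RT 90: heading 90 -> 0
LT 180: heading 0 -> 180
Final: pos=(0,-80), heading=180, 7 segment(s) drawn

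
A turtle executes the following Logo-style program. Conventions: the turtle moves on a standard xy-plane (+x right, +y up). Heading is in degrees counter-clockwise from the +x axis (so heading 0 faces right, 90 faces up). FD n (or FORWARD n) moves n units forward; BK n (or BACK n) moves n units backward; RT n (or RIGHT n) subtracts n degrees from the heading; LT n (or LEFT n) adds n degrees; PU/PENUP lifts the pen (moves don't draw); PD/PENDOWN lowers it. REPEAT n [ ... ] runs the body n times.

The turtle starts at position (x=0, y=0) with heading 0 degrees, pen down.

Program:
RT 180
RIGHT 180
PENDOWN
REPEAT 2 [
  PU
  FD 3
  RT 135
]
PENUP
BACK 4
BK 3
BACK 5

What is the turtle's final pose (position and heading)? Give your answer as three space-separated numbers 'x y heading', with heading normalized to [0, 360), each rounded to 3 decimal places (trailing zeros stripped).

Executing turtle program step by step:
Start: pos=(0,0), heading=0, pen down
RT 180: heading 0 -> 180
RT 180: heading 180 -> 0
PD: pen down
REPEAT 2 [
  -- iteration 1/2 --
  PU: pen up
  FD 3: (0,0) -> (3,0) [heading=0, move]
  RT 135: heading 0 -> 225
  -- iteration 2/2 --
  PU: pen up
  FD 3: (3,0) -> (0.879,-2.121) [heading=225, move]
  RT 135: heading 225 -> 90
]
PU: pen up
BK 4: (0.879,-2.121) -> (0.879,-6.121) [heading=90, move]
BK 3: (0.879,-6.121) -> (0.879,-9.121) [heading=90, move]
BK 5: (0.879,-9.121) -> (0.879,-14.121) [heading=90, move]
Final: pos=(0.879,-14.121), heading=90, 0 segment(s) drawn

Answer: 0.879 -14.121 90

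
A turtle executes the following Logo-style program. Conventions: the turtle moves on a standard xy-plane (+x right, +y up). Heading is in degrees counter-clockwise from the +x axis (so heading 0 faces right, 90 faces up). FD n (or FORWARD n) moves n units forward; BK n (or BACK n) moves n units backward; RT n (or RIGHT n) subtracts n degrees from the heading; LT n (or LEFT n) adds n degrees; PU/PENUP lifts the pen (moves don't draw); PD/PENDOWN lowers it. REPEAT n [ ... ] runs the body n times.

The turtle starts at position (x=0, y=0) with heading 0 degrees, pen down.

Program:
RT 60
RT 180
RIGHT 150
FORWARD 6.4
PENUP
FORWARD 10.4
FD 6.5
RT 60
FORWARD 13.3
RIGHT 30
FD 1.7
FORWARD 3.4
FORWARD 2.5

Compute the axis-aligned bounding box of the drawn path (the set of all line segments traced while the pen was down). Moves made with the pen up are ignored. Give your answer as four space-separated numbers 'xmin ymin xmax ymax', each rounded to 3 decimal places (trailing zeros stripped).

Answer: 0 -3.2 5.543 0

Derivation:
Executing turtle program step by step:
Start: pos=(0,0), heading=0, pen down
RT 60: heading 0 -> 300
RT 180: heading 300 -> 120
RT 150: heading 120 -> 330
FD 6.4: (0,0) -> (5.543,-3.2) [heading=330, draw]
PU: pen up
FD 10.4: (5.543,-3.2) -> (14.549,-8.4) [heading=330, move]
FD 6.5: (14.549,-8.4) -> (20.178,-11.65) [heading=330, move]
RT 60: heading 330 -> 270
FD 13.3: (20.178,-11.65) -> (20.178,-24.95) [heading=270, move]
RT 30: heading 270 -> 240
FD 1.7: (20.178,-24.95) -> (19.328,-26.422) [heading=240, move]
FD 3.4: (19.328,-26.422) -> (17.628,-29.367) [heading=240, move]
FD 2.5: (17.628,-29.367) -> (16.378,-31.532) [heading=240, move]
Final: pos=(16.378,-31.532), heading=240, 1 segment(s) drawn

Segment endpoints: x in {0, 5.543}, y in {-3.2, 0}
xmin=0, ymin=-3.2, xmax=5.543, ymax=0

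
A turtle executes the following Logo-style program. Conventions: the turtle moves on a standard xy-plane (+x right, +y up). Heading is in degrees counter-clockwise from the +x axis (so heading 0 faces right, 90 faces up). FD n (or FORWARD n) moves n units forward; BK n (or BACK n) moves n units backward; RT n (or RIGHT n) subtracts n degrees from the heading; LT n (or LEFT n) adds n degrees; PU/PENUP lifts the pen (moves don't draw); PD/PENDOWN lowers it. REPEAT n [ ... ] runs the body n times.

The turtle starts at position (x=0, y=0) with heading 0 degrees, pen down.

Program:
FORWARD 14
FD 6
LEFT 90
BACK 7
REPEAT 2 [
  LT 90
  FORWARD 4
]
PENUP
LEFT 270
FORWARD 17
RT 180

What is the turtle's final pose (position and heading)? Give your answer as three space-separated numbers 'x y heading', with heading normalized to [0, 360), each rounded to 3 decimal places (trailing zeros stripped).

Answer: -1 -11 0

Derivation:
Executing turtle program step by step:
Start: pos=(0,0), heading=0, pen down
FD 14: (0,0) -> (14,0) [heading=0, draw]
FD 6: (14,0) -> (20,0) [heading=0, draw]
LT 90: heading 0 -> 90
BK 7: (20,0) -> (20,-7) [heading=90, draw]
REPEAT 2 [
  -- iteration 1/2 --
  LT 90: heading 90 -> 180
  FD 4: (20,-7) -> (16,-7) [heading=180, draw]
  -- iteration 2/2 --
  LT 90: heading 180 -> 270
  FD 4: (16,-7) -> (16,-11) [heading=270, draw]
]
PU: pen up
LT 270: heading 270 -> 180
FD 17: (16,-11) -> (-1,-11) [heading=180, move]
RT 180: heading 180 -> 0
Final: pos=(-1,-11), heading=0, 5 segment(s) drawn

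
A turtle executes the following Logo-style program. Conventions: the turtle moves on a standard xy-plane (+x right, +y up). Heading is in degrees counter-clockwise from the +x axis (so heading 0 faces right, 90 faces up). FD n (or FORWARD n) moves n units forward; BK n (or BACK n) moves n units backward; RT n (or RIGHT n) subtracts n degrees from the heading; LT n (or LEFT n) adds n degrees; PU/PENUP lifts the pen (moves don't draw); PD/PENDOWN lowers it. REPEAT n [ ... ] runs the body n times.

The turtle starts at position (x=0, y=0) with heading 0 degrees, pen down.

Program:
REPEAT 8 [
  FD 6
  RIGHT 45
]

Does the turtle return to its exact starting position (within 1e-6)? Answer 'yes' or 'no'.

Answer: yes

Derivation:
Executing turtle program step by step:
Start: pos=(0,0), heading=0, pen down
REPEAT 8 [
  -- iteration 1/8 --
  FD 6: (0,0) -> (6,0) [heading=0, draw]
  RT 45: heading 0 -> 315
  -- iteration 2/8 --
  FD 6: (6,0) -> (10.243,-4.243) [heading=315, draw]
  RT 45: heading 315 -> 270
  -- iteration 3/8 --
  FD 6: (10.243,-4.243) -> (10.243,-10.243) [heading=270, draw]
  RT 45: heading 270 -> 225
  -- iteration 4/8 --
  FD 6: (10.243,-10.243) -> (6,-14.485) [heading=225, draw]
  RT 45: heading 225 -> 180
  -- iteration 5/8 --
  FD 6: (6,-14.485) -> (0,-14.485) [heading=180, draw]
  RT 45: heading 180 -> 135
  -- iteration 6/8 --
  FD 6: (0,-14.485) -> (-4.243,-10.243) [heading=135, draw]
  RT 45: heading 135 -> 90
  -- iteration 7/8 --
  FD 6: (-4.243,-10.243) -> (-4.243,-4.243) [heading=90, draw]
  RT 45: heading 90 -> 45
  -- iteration 8/8 --
  FD 6: (-4.243,-4.243) -> (0,0) [heading=45, draw]
  RT 45: heading 45 -> 0
]
Final: pos=(0,0), heading=0, 8 segment(s) drawn

Start position: (0, 0)
Final position: (0, 0)
Distance = 0; < 1e-6 -> CLOSED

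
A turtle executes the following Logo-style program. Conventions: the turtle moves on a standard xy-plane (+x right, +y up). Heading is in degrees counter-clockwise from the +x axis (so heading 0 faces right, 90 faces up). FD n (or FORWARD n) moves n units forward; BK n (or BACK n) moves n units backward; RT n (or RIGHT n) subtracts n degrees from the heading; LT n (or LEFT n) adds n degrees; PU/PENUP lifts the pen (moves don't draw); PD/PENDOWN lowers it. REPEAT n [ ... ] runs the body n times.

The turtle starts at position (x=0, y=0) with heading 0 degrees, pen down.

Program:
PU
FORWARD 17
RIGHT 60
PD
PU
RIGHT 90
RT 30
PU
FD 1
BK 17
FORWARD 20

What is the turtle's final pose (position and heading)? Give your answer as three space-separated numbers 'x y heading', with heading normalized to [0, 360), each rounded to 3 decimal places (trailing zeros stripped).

Answer: 13 0 180

Derivation:
Executing turtle program step by step:
Start: pos=(0,0), heading=0, pen down
PU: pen up
FD 17: (0,0) -> (17,0) [heading=0, move]
RT 60: heading 0 -> 300
PD: pen down
PU: pen up
RT 90: heading 300 -> 210
RT 30: heading 210 -> 180
PU: pen up
FD 1: (17,0) -> (16,0) [heading=180, move]
BK 17: (16,0) -> (33,0) [heading=180, move]
FD 20: (33,0) -> (13,0) [heading=180, move]
Final: pos=(13,0), heading=180, 0 segment(s) drawn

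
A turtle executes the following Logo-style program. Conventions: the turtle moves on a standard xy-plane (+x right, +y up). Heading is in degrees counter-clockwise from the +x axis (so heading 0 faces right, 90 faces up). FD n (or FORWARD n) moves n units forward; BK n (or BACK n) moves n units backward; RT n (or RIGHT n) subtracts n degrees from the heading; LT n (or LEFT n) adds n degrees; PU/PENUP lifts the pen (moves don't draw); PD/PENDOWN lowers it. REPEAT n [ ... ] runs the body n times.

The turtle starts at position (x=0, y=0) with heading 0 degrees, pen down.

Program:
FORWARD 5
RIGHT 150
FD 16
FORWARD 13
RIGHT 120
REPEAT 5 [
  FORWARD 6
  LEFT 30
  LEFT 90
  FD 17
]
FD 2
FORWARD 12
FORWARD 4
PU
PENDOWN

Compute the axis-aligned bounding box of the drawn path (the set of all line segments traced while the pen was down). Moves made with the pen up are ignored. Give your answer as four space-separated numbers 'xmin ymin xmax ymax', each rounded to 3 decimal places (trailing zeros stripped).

Executing turtle program step by step:
Start: pos=(0,0), heading=0, pen down
FD 5: (0,0) -> (5,0) [heading=0, draw]
RT 150: heading 0 -> 210
FD 16: (5,0) -> (-8.856,-8) [heading=210, draw]
FD 13: (-8.856,-8) -> (-20.115,-14.5) [heading=210, draw]
RT 120: heading 210 -> 90
REPEAT 5 [
  -- iteration 1/5 --
  FD 6: (-20.115,-14.5) -> (-20.115,-8.5) [heading=90, draw]
  LT 30: heading 90 -> 120
  LT 90: heading 120 -> 210
  FD 17: (-20.115,-8.5) -> (-34.837,-17) [heading=210, draw]
  -- iteration 2/5 --
  FD 6: (-34.837,-17) -> (-40.033,-20) [heading=210, draw]
  LT 30: heading 210 -> 240
  LT 90: heading 240 -> 330
  FD 17: (-40.033,-20) -> (-25.311,-28.5) [heading=330, draw]
  -- iteration 3/5 --
  FD 6: (-25.311,-28.5) -> (-20.115,-31.5) [heading=330, draw]
  LT 30: heading 330 -> 0
  LT 90: heading 0 -> 90
  FD 17: (-20.115,-31.5) -> (-20.115,-14.5) [heading=90, draw]
  -- iteration 4/5 --
  FD 6: (-20.115,-14.5) -> (-20.115,-8.5) [heading=90, draw]
  LT 30: heading 90 -> 120
  LT 90: heading 120 -> 210
  FD 17: (-20.115,-8.5) -> (-34.837,-17) [heading=210, draw]
  -- iteration 5/5 --
  FD 6: (-34.837,-17) -> (-40.033,-20) [heading=210, draw]
  LT 30: heading 210 -> 240
  LT 90: heading 240 -> 330
  FD 17: (-40.033,-20) -> (-25.311,-28.5) [heading=330, draw]
]
FD 2: (-25.311,-28.5) -> (-23.579,-29.5) [heading=330, draw]
FD 12: (-23.579,-29.5) -> (-13.187,-35.5) [heading=330, draw]
FD 4: (-13.187,-35.5) -> (-9.722,-37.5) [heading=330, draw]
PU: pen up
PD: pen down
Final: pos=(-9.722,-37.5), heading=330, 16 segment(s) drawn

Segment endpoints: x in {-40.033, -34.837, -25.311, -25.311, -23.579, -20.115, -13.187, -9.722, -8.856, 0, 5}, y in {-37.5, -35.5, -31.5, -29.5, -28.5, -28.5, -20, -20, -17, -17, -14.5, -14.5, -8.5, -8.5, -8, 0}
xmin=-40.033, ymin=-37.5, xmax=5, ymax=0

Answer: -40.033 -37.5 5 0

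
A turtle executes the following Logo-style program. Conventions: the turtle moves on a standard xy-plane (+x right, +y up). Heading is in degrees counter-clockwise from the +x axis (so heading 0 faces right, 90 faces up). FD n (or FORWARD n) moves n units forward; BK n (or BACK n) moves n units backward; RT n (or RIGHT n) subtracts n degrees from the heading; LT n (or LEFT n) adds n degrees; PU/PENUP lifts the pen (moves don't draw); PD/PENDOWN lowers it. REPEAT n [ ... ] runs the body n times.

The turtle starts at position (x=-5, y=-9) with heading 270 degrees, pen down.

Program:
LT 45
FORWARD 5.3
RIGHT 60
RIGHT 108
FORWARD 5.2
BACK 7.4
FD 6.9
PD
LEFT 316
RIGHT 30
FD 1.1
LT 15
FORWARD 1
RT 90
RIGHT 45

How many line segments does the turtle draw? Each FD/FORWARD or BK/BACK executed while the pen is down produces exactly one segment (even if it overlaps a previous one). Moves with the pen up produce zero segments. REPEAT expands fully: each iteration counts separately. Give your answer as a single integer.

Executing turtle program step by step:
Start: pos=(-5,-9), heading=270, pen down
LT 45: heading 270 -> 315
FD 5.3: (-5,-9) -> (-1.252,-12.748) [heading=315, draw]
RT 60: heading 315 -> 255
RT 108: heading 255 -> 147
FD 5.2: (-1.252,-12.748) -> (-5.613,-9.916) [heading=147, draw]
BK 7.4: (-5.613,-9.916) -> (0.593,-13.946) [heading=147, draw]
FD 6.9: (0.593,-13.946) -> (-5.194,-10.188) [heading=147, draw]
PD: pen down
LT 316: heading 147 -> 103
RT 30: heading 103 -> 73
FD 1.1: (-5.194,-10.188) -> (-4.872,-9.136) [heading=73, draw]
LT 15: heading 73 -> 88
FD 1: (-4.872,-9.136) -> (-4.838,-8.137) [heading=88, draw]
RT 90: heading 88 -> 358
RT 45: heading 358 -> 313
Final: pos=(-4.838,-8.137), heading=313, 6 segment(s) drawn
Segments drawn: 6

Answer: 6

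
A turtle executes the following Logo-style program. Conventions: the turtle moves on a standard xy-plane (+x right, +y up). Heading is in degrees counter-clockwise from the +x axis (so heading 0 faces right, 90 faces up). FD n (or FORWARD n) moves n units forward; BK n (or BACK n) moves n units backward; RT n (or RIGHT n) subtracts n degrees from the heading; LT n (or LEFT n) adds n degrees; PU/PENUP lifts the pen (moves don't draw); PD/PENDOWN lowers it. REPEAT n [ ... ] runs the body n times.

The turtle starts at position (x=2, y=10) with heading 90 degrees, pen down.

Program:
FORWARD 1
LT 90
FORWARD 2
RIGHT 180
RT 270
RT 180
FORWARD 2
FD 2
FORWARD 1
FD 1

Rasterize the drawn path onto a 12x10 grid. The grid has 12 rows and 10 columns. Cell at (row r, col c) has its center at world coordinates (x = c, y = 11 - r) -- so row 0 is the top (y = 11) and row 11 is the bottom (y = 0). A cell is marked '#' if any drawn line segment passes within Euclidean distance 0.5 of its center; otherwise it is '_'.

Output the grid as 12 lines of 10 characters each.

Segment 0: (2,10) -> (2,11)
Segment 1: (2,11) -> (0,11)
Segment 2: (0,11) -> (0,9)
Segment 3: (0,9) -> (0,7)
Segment 4: (0,7) -> (0,6)
Segment 5: (0,6) -> (0,5)

Answer: ###_______
#_#_______
#_________
#_________
#_________
#_________
#_________
__________
__________
__________
__________
__________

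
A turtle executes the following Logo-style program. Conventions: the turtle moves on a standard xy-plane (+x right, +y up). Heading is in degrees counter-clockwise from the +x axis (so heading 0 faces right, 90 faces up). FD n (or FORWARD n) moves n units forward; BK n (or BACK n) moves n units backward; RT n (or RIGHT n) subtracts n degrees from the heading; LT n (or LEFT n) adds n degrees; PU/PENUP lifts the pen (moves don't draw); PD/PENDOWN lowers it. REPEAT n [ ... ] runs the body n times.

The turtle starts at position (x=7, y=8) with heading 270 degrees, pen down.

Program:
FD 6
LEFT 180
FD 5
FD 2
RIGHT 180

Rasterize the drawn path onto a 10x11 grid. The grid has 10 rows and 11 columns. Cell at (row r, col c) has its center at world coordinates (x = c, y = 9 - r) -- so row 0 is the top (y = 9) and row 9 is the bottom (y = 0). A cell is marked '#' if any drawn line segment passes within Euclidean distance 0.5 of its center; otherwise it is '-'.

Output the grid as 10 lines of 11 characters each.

Answer: -------#---
-------#---
-------#---
-------#---
-------#---
-------#---
-------#---
-------#---
-----------
-----------

Derivation:
Segment 0: (7,8) -> (7,2)
Segment 1: (7,2) -> (7,7)
Segment 2: (7,7) -> (7,9)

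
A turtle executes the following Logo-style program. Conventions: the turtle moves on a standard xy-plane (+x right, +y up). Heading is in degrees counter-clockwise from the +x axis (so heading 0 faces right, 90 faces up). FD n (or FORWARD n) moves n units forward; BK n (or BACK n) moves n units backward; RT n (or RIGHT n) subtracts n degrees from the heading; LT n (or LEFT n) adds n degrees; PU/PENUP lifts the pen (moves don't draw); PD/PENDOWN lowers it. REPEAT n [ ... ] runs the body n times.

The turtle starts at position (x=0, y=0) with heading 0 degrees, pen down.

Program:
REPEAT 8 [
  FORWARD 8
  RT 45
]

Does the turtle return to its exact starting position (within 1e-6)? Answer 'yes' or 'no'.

Answer: yes

Derivation:
Executing turtle program step by step:
Start: pos=(0,0), heading=0, pen down
REPEAT 8 [
  -- iteration 1/8 --
  FD 8: (0,0) -> (8,0) [heading=0, draw]
  RT 45: heading 0 -> 315
  -- iteration 2/8 --
  FD 8: (8,0) -> (13.657,-5.657) [heading=315, draw]
  RT 45: heading 315 -> 270
  -- iteration 3/8 --
  FD 8: (13.657,-5.657) -> (13.657,-13.657) [heading=270, draw]
  RT 45: heading 270 -> 225
  -- iteration 4/8 --
  FD 8: (13.657,-13.657) -> (8,-19.314) [heading=225, draw]
  RT 45: heading 225 -> 180
  -- iteration 5/8 --
  FD 8: (8,-19.314) -> (0,-19.314) [heading=180, draw]
  RT 45: heading 180 -> 135
  -- iteration 6/8 --
  FD 8: (0,-19.314) -> (-5.657,-13.657) [heading=135, draw]
  RT 45: heading 135 -> 90
  -- iteration 7/8 --
  FD 8: (-5.657,-13.657) -> (-5.657,-5.657) [heading=90, draw]
  RT 45: heading 90 -> 45
  -- iteration 8/8 --
  FD 8: (-5.657,-5.657) -> (0,0) [heading=45, draw]
  RT 45: heading 45 -> 0
]
Final: pos=(0,0), heading=0, 8 segment(s) drawn

Start position: (0, 0)
Final position: (0, 0)
Distance = 0; < 1e-6 -> CLOSED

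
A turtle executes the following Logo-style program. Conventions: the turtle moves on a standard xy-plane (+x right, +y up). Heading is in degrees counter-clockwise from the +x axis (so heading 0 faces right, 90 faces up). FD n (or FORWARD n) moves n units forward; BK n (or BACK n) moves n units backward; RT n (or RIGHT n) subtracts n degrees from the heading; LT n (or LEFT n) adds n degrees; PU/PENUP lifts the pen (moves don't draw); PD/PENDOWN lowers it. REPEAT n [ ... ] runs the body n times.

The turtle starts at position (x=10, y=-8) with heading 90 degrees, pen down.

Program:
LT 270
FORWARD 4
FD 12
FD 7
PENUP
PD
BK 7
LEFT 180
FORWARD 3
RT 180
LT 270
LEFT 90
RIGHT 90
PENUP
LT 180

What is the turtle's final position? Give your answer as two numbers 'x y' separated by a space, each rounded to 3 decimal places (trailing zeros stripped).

Executing turtle program step by step:
Start: pos=(10,-8), heading=90, pen down
LT 270: heading 90 -> 0
FD 4: (10,-8) -> (14,-8) [heading=0, draw]
FD 12: (14,-8) -> (26,-8) [heading=0, draw]
FD 7: (26,-8) -> (33,-8) [heading=0, draw]
PU: pen up
PD: pen down
BK 7: (33,-8) -> (26,-8) [heading=0, draw]
LT 180: heading 0 -> 180
FD 3: (26,-8) -> (23,-8) [heading=180, draw]
RT 180: heading 180 -> 0
LT 270: heading 0 -> 270
LT 90: heading 270 -> 0
RT 90: heading 0 -> 270
PU: pen up
LT 180: heading 270 -> 90
Final: pos=(23,-8), heading=90, 5 segment(s) drawn

Answer: 23 -8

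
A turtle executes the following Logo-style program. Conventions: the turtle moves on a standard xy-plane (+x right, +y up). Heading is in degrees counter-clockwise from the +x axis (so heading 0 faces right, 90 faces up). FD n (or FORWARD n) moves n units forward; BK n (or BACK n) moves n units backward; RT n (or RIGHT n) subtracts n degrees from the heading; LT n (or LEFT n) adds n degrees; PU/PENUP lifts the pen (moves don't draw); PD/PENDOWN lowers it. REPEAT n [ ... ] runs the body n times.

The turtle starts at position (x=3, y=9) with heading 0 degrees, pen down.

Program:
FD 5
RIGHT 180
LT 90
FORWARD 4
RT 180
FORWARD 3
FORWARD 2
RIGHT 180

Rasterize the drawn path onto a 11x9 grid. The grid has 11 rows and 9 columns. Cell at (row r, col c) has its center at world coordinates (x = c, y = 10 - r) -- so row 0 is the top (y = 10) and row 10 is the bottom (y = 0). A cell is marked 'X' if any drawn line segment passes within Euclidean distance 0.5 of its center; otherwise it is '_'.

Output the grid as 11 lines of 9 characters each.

Segment 0: (3,9) -> (8,9)
Segment 1: (8,9) -> (8,5)
Segment 2: (8,5) -> (8,8)
Segment 3: (8,8) -> (8,10)

Answer: ________X
___XXXXXX
________X
________X
________X
________X
_________
_________
_________
_________
_________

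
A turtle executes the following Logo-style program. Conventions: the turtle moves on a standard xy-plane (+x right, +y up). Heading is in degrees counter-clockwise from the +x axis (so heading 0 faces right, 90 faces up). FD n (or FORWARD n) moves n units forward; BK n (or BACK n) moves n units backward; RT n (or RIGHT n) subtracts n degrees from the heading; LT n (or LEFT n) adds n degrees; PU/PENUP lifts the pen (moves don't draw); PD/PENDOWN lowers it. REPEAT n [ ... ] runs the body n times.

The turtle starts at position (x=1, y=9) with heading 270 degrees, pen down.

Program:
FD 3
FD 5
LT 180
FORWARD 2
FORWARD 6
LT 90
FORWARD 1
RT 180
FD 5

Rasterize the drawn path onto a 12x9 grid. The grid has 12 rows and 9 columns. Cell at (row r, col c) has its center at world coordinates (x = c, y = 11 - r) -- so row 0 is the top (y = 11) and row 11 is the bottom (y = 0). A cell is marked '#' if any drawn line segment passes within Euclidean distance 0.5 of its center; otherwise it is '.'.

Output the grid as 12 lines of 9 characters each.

Answer: .........
.........
######...
.#.......
.#.......
.#.......
.#.......
.#.......
.#.......
.#.......
.#.......
.........

Derivation:
Segment 0: (1,9) -> (1,6)
Segment 1: (1,6) -> (1,1)
Segment 2: (1,1) -> (1,3)
Segment 3: (1,3) -> (1,9)
Segment 4: (1,9) -> (0,9)
Segment 5: (0,9) -> (5,9)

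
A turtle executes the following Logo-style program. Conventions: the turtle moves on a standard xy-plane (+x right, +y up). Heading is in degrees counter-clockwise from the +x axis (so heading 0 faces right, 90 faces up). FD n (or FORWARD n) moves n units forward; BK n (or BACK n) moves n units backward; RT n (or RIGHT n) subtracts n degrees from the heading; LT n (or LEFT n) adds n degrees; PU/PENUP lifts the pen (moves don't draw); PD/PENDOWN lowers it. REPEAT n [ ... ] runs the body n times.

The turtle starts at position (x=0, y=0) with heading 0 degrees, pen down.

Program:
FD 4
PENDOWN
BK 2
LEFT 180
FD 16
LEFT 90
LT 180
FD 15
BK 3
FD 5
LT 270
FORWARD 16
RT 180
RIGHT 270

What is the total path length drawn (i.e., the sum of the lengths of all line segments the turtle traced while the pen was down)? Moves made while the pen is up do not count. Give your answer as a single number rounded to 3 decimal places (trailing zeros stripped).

Answer: 61

Derivation:
Executing turtle program step by step:
Start: pos=(0,0), heading=0, pen down
FD 4: (0,0) -> (4,0) [heading=0, draw]
PD: pen down
BK 2: (4,0) -> (2,0) [heading=0, draw]
LT 180: heading 0 -> 180
FD 16: (2,0) -> (-14,0) [heading=180, draw]
LT 90: heading 180 -> 270
LT 180: heading 270 -> 90
FD 15: (-14,0) -> (-14,15) [heading=90, draw]
BK 3: (-14,15) -> (-14,12) [heading=90, draw]
FD 5: (-14,12) -> (-14,17) [heading=90, draw]
LT 270: heading 90 -> 0
FD 16: (-14,17) -> (2,17) [heading=0, draw]
RT 180: heading 0 -> 180
RT 270: heading 180 -> 270
Final: pos=(2,17), heading=270, 7 segment(s) drawn

Segment lengths:
  seg 1: (0,0) -> (4,0), length = 4
  seg 2: (4,0) -> (2,0), length = 2
  seg 3: (2,0) -> (-14,0), length = 16
  seg 4: (-14,0) -> (-14,15), length = 15
  seg 5: (-14,15) -> (-14,12), length = 3
  seg 6: (-14,12) -> (-14,17), length = 5
  seg 7: (-14,17) -> (2,17), length = 16
Total = 61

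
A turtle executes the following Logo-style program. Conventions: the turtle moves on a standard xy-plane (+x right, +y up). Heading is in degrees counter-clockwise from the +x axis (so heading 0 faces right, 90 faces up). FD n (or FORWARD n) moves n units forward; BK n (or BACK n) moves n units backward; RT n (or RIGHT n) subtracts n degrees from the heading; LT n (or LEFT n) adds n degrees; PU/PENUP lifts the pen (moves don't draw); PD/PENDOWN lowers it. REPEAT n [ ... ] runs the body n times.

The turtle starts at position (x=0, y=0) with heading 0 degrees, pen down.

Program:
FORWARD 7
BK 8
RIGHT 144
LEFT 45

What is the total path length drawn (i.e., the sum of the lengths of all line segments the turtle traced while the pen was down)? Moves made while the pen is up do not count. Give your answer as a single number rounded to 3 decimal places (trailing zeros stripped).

Answer: 15

Derivation:
Executing turtle program step by step:
Start: pos=(0,0), heading=0, pen down
FD 7: (0,0) -> (7,0) [heading=0, draw]
BK 8: (7,0) -> (-1,0) [heading=0, draw]
RT 144: heading 0 -> 216
LT 45: heading 216 -> 261
Final: pos=(-1,0), heading=261, 2 segment(s) drawn

Segment lengths:
  seg 1: (0,0) -> (7,0), length = 7
  seg 2: (7,0) -> (-1,0), length = 8
Total = 15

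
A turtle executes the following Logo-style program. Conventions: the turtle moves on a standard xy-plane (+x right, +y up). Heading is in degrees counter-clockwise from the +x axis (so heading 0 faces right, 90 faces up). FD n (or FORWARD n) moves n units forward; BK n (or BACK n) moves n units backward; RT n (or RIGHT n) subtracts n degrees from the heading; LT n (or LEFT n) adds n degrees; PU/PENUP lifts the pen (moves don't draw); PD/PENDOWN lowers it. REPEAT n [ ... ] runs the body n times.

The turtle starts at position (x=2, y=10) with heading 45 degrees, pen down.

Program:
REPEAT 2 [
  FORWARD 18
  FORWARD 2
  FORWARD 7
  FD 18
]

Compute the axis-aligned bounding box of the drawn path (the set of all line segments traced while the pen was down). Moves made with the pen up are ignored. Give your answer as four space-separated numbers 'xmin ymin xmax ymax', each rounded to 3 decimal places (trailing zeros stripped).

Answer: 2 10 65.64 73.64

Derivation:
Executing turtle program step by step:
Start: pos=(2,10), heading=45, pen down
REPEAT 2 [
  -- iteration 1/2 --
  FD 18: (2,10) -> (14.728,22.728) [heading=45, draw]
  FD 2: (14.728,22.728) -> (16.142,24.142) [heading=45, draw]
  FD 7: (16.142,24.142) -> (21.092,29.092) [heading=45, draw]
  FD 18: (21.092,29.092) -> (33.82,41.82) [heading=45, draw]
  -- iteration 2/2 --
  FD 18: (33.82,41.82) -> (46.548,54.548) [heading=45, draw]
  FD 2: (46.548,54.548) -> (47.962,55.962) [heading=45, draw]
  FD 7: (47.962,55.962) -> (52.912,60.912) [heading=45, draw]
  FD 18: (52.912,60.912) -> (65.64,73.64) [heading=45, draw]
]
Final: pos=(65.64,73.64), heading=45, 8 segment(s) drawn

Segment endpoints: x in {2, 14.728, 16.142, 21.092, 33.82, 46.548, 47.962, 52.912, 65.64}, y in {10, 22.728, 24.142, 29.092, 41.82, 54.548, 55.962, 60.912, 73.64}
xmin=2, ymin=10, xmax=65.64, ymax=73.64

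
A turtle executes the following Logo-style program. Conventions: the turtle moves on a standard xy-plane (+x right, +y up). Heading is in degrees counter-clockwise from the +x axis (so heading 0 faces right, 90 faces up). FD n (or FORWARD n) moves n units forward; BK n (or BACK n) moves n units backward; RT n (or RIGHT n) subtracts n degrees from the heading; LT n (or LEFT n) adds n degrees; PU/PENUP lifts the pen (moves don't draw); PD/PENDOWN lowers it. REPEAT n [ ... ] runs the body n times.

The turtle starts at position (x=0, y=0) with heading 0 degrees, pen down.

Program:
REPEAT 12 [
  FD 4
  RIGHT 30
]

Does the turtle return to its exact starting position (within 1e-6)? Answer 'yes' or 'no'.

Answer: yes

Derivation:
Executing turtle program step by step:
Start: pos=(0,0), heading=0, pen down
REPEAT 12 [
  -- iteration 1/12 --
  FD 4: (0,0) -> (4,0) [heading=0, draw]
  RT 30: heading 0 -> 330
  -- iteration 2/12 --
  FD 4: (4,0) -> (7.464,-2) [heading=330, draw]
  RT 30: heading 330 -> 300
  -- iteration 3/12 --
  FD 4: (7.464,-2) -> (9.464,-5.464) [heading=300, draw]
  RT 30: heading 300 -> 270
  -- iteration 4/12 --
  FD 4: (9.464,-5.464) -> (9.464,-9.464) [heading=270, draw]
  RT 30: heading 270 -> 240
  -- iteration 5/12 --
  FD 4: (9.464,-9.464) -> (7.464,-12.928) [heading=240, draw]
  RT 30: heading 240 -> 210
  -- iteration 6/12 --
  FD 4: (7.464,-12.928) -> (4,-14.928) [heading=210, draw]
  RT 30: heading 210 -> 180
  -- iteration 7/12 --
  FD 4: (4,-14.928) -> (0,-14.928) [heading=180, draw]
  RT 30: heading 180 -> 150
  -- iteration 8/12 --
  FD 4: (0,-14.928) -> (-3.464,-12.928) [heading=150, draw]
  RT 30: heading 150 -> 120
  -- iteration 9/12 --
  FD 4: (-3.464,-12.928) -> (-5.464,-9.464) [heading=120, draw]
  RT 30: heading 120 -> 90
  -- iteration 10/12 --
  FD 4: (-5.464,-9.464) -> (-5.464,-5.464) [heading=90, draw]
  RT 30: heading 90 -> 60
  -- iteration 11/12 --
  FD 4: (-5.464,-5.464) -> (-3.464,-2) [heading=60, draw]
  RT 30: heading 60 -> 30
  -- iteration 12/12 --
  FD 4: (-3.464,-2) -> (0,0) [heading=30, draw]
  RT 30: heading 30 -> 0
]
Final: pos=(0,0), heading=0, 12 segment(s) drawn

Start position: (0, 0)
Final position: (0, 0)
Distance = 0; < 1e-6 -> CLOSED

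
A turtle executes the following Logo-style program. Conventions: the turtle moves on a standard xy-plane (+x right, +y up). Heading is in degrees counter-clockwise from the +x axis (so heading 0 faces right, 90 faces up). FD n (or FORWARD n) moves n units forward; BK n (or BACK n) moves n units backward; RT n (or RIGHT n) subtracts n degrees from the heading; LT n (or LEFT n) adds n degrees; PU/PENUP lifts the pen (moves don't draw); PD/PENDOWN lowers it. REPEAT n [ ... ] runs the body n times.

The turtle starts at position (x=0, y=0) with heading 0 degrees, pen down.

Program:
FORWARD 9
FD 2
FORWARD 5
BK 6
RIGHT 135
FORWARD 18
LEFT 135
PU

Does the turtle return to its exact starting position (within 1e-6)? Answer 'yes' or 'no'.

Executing turtle program step by step:
Start: pos=(0,0), heading=0, pen down
FD 9: (0,0) -> (9,0) [heading=0, draw]
FD 2: (9,0) -> (11,0) [heading=0, draw]
FD 5: (11,0) -> (16,0) [heading=0, draw]
BK 6: (16,0) -> (10,0) [heading=0, draw]
RT 135: heading 0 -> 225
FD 18: (10,0) -> (-2.728,-12.728) [heading=225, draw]
LT 135: heading 225 -> 0
PU: pen up
Final: pos=(-2.728,-12.728), heading=0, 5 segment(s) drawn

Start position: (0, 0)
Final position: (-2.728, -12.728)
Distance = 13.017; >= 1e-6 -> NOT closed

Answer: no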